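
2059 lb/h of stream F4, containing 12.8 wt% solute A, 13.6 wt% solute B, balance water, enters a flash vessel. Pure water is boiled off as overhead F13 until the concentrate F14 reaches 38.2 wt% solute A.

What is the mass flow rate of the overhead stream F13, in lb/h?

1369 lb/h

solute A is conserved: 2059×0.128 = 263.55 lb/h all reports to the concentrate.
Concentrate = 263.55/(target fraction) = 689.93 lb/h.
Overhead = 2059 − 689.93 = 1369.1 lb/h.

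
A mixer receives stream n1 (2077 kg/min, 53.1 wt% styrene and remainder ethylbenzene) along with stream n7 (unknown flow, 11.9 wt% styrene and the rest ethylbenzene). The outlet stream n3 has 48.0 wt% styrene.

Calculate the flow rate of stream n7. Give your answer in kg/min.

293.4 kg/min

Let n7 be the unknown flow. Total out = 2077 + n7.
styrene balance: 1102.9 + 0.119·n7 = 0.480·(2077 + n7)
(0.119 − 0.480)·n7 = 0.480×2077 − 1102.9 = -105.93
n7 = -105.93 / -0.361 = 293.43 kg/min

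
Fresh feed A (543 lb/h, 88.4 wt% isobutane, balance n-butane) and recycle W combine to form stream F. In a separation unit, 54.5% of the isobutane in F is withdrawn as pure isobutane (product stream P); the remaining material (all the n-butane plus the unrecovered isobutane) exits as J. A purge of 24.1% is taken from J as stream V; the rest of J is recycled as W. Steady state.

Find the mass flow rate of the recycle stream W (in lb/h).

n-butane enters only via A and leaves only via the purge: 543×0.116 = 0.241×(n-butane in J), and the separation unit passes all n-butane, so n-butane in F = n-butane in J = 261.36 lb/h.
isobutane in F: m_A = 543×0.884 + (1−0.241)·(1−0.545)·m_A, so m_A = 480.01/0.6547 = 733.23 lb/h.
J = (1−0.545)×733.23 + 261.36 = 594.98 lb/h.
Recycle W = (1−0.241)×594.98 = 451.59 lb/h.

451.6 lb/h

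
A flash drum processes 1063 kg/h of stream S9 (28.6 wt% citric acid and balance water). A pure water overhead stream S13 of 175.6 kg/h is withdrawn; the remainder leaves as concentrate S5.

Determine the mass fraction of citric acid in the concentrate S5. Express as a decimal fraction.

citric acid is not removed: 1063×0.286 = 304.02 kg/h of citric acid enters S5.
Concentrate = 1063 − 175.6 = 887.4 kg/h.
Mass fraction = 304.02/887.4 = 0.343.

0.343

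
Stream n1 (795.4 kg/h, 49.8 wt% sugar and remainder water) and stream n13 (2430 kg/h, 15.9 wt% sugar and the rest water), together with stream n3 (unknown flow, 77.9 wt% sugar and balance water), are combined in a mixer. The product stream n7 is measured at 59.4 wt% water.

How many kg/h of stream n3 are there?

1413 kg/h

Let n3 be the unknown flow. Total out = 3225.4 + n3.
water balance: 2442.9 + 0.221·n3 = 0.594·(3225.4 + n3)
(0.221 − 0.594)·n3 = 0.594×3225.4 − 2442.9 = -527.03
n3 = -527.03 / -0.373 = 1413 kg/h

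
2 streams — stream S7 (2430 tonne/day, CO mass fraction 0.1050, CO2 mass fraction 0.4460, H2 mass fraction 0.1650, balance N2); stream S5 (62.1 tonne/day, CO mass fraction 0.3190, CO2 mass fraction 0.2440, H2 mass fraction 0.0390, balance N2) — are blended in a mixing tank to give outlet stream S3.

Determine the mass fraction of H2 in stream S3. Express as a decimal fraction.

0.1619

Total flow out = 2430 + 62.1 = 2492.1 tonne/day.
H2 in = 2430×0.165 + 62.1×0.039 = 403.37 tonne/day.
H2 mass fraction in S3 = 403.37/2492.1 = 0.1619.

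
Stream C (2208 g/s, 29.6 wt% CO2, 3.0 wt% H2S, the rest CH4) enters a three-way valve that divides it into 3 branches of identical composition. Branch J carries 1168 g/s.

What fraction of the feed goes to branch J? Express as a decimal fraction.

Fraction to J = 1168/2208 = 0.5290.

0.529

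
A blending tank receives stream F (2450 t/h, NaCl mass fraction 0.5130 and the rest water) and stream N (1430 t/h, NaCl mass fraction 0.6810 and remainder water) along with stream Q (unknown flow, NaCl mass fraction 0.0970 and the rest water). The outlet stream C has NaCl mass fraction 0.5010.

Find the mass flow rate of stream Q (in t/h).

Let Q be the unknown flow. Total out = 3880 + Q.
NaCl balance: 2230.7 + 0.097·Q = 0.501·(3880 + Q)
(0.097 − 0.501)·Q = 0.501×3880 − 2230.7 = -286.8
Q = -286.8 / -0.404 = 709.9 t/h

709.9 t/h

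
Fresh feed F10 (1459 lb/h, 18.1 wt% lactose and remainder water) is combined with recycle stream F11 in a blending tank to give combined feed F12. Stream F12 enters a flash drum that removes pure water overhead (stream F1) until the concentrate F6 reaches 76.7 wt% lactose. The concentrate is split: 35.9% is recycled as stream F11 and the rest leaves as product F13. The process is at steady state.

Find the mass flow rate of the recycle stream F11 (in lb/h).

Overall lactose balance (none leaves overhead): lactose in fresh feed = lactose in product, i.e. 1459×0.181 = (1−0.359)·F6·0.767.
F6 = 264.08/(0.767×0.641) = 537.13 lb/h.
Recycle F11 = 0.359×537.13 = 192.83 lb/h.

192.8 lb/h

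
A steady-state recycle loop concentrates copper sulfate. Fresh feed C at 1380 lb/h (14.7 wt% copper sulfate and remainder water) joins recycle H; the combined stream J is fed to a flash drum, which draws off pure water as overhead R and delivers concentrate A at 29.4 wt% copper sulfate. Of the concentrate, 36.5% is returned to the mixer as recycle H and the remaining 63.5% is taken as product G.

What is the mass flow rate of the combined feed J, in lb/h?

Overall copper sulfate balance (none leaves overhead): copper sulfate in fresh feed = copper sulfate in product, i.e. 1380×0.147 = (1−0.365)·A·0.294.
A = 202.86/(0.294×0.635) = 1086.6 lb/h.
Recycle H = 0.365×1086.6 = 396.61 lb/h.
Combined feed J = 1380 + 396.61 = 1776.6 lb/h.

1777 lb/h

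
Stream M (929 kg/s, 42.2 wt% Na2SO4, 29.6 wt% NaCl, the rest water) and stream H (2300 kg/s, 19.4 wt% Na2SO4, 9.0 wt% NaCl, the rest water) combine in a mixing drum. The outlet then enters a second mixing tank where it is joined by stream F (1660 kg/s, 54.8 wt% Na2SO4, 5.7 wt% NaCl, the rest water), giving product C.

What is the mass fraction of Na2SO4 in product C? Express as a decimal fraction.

0.358

Overall, product flow = 4889 kg/s.
Na2SO4 in = 929×0.422 + 2300×0.194 + 1660×0.548 = 1747.9 kg/s.
Na2SO4 fraction in C = 0.358.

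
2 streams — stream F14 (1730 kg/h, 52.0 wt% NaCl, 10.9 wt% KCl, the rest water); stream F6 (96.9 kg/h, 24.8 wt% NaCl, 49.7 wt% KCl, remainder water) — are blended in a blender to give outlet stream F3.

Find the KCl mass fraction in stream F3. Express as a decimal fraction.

0.1296

Total flow out = 1730 + 96.9 = 1826.9 kg/h.
KCl in = 1730×0.109 + 96.9×0.497 = 236.73 kg/h.
KCl mass fraction in F3 = 236.73/1826.9 = 0.1296.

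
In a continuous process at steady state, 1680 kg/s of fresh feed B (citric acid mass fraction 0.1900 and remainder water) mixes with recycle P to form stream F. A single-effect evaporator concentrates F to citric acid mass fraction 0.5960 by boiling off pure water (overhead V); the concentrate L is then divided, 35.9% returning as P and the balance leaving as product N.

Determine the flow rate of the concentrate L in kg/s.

835.5 kg/s

Overall citric acid balance (none leaves overhead): citric acid in fresh feed = citric acid in product, i.e. 1680×0.190 = (1−0.359)·L·0.596.
L = 319.2/(0.596×0.641) = 835.52 kg/s.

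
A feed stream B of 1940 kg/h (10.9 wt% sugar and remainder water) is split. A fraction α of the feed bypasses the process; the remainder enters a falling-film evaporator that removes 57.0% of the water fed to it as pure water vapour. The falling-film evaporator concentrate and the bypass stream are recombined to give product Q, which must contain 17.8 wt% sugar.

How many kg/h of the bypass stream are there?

All 1940×0.109 = 211.46 kg/h of sugar reaches Q, so Q = 211.46/0.178 = 1188 kg/h and vapour = 752.02 kg/h.
The evaporator receives (1−α)·1940 of feed at 0.891 water and removes 0.570 of that water:
0.570×0.891×(1−α)×1940 = 752.02
(1−α) = 752.02/985.27 = 0.7633;  α = 0.2367.
Bypass flow = 0.2367×1940 = 459.26 kg/h.

459.3 kg/h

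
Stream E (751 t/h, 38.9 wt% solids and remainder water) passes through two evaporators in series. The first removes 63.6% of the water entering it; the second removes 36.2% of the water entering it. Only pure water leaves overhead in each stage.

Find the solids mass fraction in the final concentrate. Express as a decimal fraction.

water in feed = 751×0.611 = 458.86 t/h.
After stage 1: water left = (1−0.636)×458.86 = 167.03; stream total = 459.16 t/h.
After stage 2: water left = (1−0.362)×167.03 = 106.56; final concentrate = 398.7 t/h.
solids fraction = 292.14/398.7 = 0.733.

0.733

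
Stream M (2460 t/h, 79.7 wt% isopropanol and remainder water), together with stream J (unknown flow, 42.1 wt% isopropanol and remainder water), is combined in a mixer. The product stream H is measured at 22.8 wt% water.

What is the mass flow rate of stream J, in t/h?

175.2 t/h

Let J be the unknown flow. Total out = 2460 + J.
water balance: 499.38 + 0.579·J = 0.228·(2460 + J)
(0.579 − 0.228)·J = 0.228×2460 − 499.38 = 61.5
J = 61.5 / 0.351 = 175.21 t/h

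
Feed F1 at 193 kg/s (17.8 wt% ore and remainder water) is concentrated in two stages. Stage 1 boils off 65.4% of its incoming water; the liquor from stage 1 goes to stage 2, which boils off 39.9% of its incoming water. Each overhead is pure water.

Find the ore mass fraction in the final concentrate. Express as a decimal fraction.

0.510

water in feed = 193×0.822 = 158.65 kg/s.
After stage 1: water left = (1−0.654)×158.65 = 54.892; stream total = 89.246 kg/s.
After stage 2: water left = (1−0.399)×54.892 = 32.99; final concentrate = 67.344 kg/s.
ore fraction = 34.354/67.344 = 0.510.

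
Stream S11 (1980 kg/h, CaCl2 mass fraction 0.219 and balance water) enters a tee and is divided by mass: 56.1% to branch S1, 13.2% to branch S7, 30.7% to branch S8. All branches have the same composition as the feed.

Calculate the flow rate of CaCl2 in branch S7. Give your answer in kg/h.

Branch S7 total = 0.132×1980 = 261.36 kg/h.
CaCl2 in S7 = 0.219×261.36 = 57.238 kg/h.

57.24 kg/h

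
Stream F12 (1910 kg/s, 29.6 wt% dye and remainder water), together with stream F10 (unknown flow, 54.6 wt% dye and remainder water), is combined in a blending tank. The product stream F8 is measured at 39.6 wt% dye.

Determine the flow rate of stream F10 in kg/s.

Let F10 be the unknown flow. Total out = 1910 + F10.
dye balance: 565.36 + 0.546·F10 = 0.396·(1910 + F10)
(0.546 − 0.396)·F10 = 0.396×1910 − 565.36 = 191
F10 = 191 / 0.150 = 1273.3 kg/s

1273 kg/s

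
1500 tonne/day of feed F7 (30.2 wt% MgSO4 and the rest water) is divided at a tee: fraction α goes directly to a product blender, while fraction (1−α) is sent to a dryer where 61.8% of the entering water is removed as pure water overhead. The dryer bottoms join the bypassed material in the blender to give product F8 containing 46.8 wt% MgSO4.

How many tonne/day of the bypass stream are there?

All 1500×0.302 = 453 tonne/day of MgSO4 reaches F8, so F8 = 453/0.468 = 967.95 tonne/day and vapour = 532.05 tonne/day.
The evaporator receives (1−α)·1500 of feed at 0.698 water and removes 0.618 of that water:
0.618×0.698×(1−α)×1500 = 532.05
(1−α) = 532.05/647.05 = 0.8223;  α = 0.1777.
Bypass flow = 0.1777×1500 = 266.58 tonne/day.

266.6 tonne/day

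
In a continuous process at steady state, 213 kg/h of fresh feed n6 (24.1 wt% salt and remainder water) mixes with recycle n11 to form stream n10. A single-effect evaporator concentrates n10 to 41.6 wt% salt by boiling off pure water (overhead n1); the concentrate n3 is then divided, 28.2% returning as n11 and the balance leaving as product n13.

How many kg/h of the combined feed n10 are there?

Overall salt balance (none leaves overhead): salt in fresh feed = salt in product, i.e. 213×0.241 = (1−0.282)·n3·0.416.
n3 = 51.333/(0.416×0.718) = 171.86 kg/h.
Recycle n11 = 0.282×171.86 = 48.465 kg/h.
Combined feed n10 = 213 + 48.465 = 261.46 kg/h.

261.5 kg/h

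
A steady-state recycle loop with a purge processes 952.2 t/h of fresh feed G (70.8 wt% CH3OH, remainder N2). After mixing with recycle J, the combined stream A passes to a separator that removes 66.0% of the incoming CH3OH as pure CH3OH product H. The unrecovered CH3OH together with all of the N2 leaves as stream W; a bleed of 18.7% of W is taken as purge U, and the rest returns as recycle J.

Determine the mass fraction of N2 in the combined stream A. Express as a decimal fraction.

0.615

N2 enters only via G and leaves only via the purge: 952.2×0.292 = 0.187×(N2 in W), and the separator passes all N2, so N2 in A = N2 in W = 1486.9 t/h.
CH3OH in A: m_A = 952.2×0.708 + (1−0.187)·(1−0.660)·m_A, so m_A = 674.16/0.7236 = 931.7 t/h.
A = 931.7 + 1486.9 = 2418.6 t/h.
N2 fraction in A = 1486.9/2418.6 = 0.615.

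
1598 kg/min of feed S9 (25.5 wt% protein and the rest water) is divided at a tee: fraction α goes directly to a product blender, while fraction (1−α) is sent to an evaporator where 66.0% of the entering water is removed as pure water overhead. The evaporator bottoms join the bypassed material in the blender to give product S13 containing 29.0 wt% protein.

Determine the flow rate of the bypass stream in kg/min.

All 1598×0.255 = 407.49 kg/min of protein reaches S13, so S13 = 407.49/0.290 = 1405.1 kg/min and vapour = 192.86 kg/min.
The evaporator receives (1−α)·1598 of feed at 0.745 water and removes 0.660 of that water:
0.660×0.745×(1−α)×1598 = 192.86
(1−α) = 192.86/785.74 = 0.2455;  α = 0.7545.
Bypass flow = 0.7545×1598 = 1205.8 kg/min.

1206 kg/min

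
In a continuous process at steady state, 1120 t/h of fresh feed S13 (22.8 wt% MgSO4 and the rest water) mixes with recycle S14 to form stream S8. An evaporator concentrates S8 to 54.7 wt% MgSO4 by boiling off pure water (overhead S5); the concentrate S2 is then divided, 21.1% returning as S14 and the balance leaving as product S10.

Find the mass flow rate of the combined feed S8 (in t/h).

Overall MgSO4 balance (none leaves overhead): MgSO4 in fresh feed = MgSO4 in product, i.e. 1120×0.228 = (1−0.211)·S2·0.547.
S2 = 255.36/(0.547×0.789) = 591.68 t/h.
Recycle S14 = 0.211×591.68 = 124.84 t/h.
Combined feed S8 = 1120 + 124.84 = 1244.8 t/h.

1245 t/h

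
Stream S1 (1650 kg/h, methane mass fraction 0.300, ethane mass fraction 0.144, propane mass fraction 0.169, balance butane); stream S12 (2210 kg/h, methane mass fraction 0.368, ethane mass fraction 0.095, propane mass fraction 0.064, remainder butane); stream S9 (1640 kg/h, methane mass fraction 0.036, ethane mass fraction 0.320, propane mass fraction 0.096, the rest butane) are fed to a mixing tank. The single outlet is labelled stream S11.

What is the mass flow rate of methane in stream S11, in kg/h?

1367 kg/h

methane out = methane in = 1650×0.300 + 2210×0.368 + 1640×0.036 = 1367.3 kg/h.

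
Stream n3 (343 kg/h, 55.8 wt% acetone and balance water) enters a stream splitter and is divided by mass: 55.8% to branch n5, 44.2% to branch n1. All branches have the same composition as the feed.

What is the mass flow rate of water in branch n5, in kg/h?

84.6 kg/h

Branch n5 total = 0.558×343 = 191.39 kg/h.
water in n5 = 0.442×191.39 = 84.596 kg/h.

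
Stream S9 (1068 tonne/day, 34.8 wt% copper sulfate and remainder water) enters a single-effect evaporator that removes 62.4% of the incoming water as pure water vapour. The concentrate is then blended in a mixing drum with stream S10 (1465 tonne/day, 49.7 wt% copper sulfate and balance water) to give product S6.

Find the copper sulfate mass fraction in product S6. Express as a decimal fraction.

Vapour removed = 0.624×0.652×1068 = 434.51 tonne/day; concentrate = 633.49 tonne/day.
copper sulfate reaching the mixer = 371.66 (from concentrate) + 1465×0.497 = 1099.8 tonne/day.
Product flow = 633.49 + 1465 = 2098.5 tonne/day; copper sulfate fraction = 0.524.

0.524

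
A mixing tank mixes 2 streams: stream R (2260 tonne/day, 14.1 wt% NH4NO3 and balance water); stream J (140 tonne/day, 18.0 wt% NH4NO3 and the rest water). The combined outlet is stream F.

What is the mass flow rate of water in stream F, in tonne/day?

water out = water in = 2260×0.859 + 140×0.820 = 2056.1 tonne/day.

2056 tonne/day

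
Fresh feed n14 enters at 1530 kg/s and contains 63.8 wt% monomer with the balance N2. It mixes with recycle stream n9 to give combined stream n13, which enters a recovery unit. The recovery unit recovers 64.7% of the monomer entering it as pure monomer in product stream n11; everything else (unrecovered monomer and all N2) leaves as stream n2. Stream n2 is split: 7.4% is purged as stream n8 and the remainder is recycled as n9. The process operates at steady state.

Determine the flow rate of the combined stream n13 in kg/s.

N2 enters only via n14 and leaves only via the purge: 1530×0.362 = 0.074×(N2 in n2), and the recovery unit passes all N2, so N2 in n13 = N2 in n2 = 7484.6 kg/s.
monomer in n13: m_A = 1530×0.638 + (1−0.074)·(1−0.647)·m_A, so m_A = 976.14/0.6731 = 1450.2 kg/s.
n13 = 1450.2 + 7484.6 = 8934.8 kg/s.

8935 kg/s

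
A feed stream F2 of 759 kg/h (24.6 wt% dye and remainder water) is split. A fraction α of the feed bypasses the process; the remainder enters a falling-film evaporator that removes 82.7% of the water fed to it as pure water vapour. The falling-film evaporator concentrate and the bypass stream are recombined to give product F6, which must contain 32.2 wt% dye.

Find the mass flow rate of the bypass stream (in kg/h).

471.7 kg/h

All 759×0.246 = 186.71 kg/h of dye reaches F6, so F6 = 186.71/0.322 = 579.86 kg/h and vapour = 179.14 kg/h.
The evaporator receives (1−α)·759 of feed at 0.754 water and removes 0.827 of that water:
0.827×0.754×(1−α)×759 = 179.14
(1−α) = 179.14/473.28 = 0.3785;  α = 0.6215.
Bypass flow = 0.6215×759 = 471.71 kg/h.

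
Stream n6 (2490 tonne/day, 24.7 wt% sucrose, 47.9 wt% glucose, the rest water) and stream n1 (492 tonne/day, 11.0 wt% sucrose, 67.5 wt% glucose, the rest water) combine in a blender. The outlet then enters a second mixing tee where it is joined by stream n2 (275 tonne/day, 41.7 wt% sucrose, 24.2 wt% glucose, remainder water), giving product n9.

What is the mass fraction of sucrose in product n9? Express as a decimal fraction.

Overall, product flow = 3257 tonne/day.
sucrose in = 2490×0.247 + 492×0.110 + 275×0.417 = 783.82 tonne/day.
sucrose fraction in n9 = 0.241.

0.241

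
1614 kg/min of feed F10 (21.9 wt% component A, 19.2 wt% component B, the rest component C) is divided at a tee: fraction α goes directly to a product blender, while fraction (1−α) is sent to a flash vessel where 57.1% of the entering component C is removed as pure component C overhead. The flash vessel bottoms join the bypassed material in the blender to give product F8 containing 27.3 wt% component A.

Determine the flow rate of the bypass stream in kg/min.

All 1614×0.219 = 353.47 kg/min of component A reaches F8, so F8 = 353.47/0.273 = 1294.7 kg/min and vapour = 319.25 kg/min.
The evaporator receives (1−α)·1614 of feed at 0.589 component C and removes 0.571 of that component C:
0.571×0.589×(1−α)×1614 = 319.25
(1−α) = 319.25/542.82 = 0.5881;  α = 0.4119.
Bypass flow = 0.4119×1614 = 664.74 kg/min.

664.7 kg/min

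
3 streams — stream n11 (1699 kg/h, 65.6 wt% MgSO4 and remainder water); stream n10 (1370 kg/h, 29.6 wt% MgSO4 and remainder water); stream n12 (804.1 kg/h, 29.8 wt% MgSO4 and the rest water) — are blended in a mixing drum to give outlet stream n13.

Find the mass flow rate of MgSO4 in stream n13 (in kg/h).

1760 kg/h

MgSO4 out = MgSO4 in = 1699×0.656 + 1370×0.296 + 804.1×0.298 = 1759.7 kg/h.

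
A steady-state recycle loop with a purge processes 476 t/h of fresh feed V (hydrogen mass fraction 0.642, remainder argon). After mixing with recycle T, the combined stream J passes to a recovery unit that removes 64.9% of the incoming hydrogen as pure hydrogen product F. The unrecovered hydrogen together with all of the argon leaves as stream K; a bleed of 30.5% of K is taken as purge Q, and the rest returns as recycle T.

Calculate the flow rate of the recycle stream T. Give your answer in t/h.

486.9 t/h

argon enters only via V and leaves only via the purge: 476×0.358 = 0.305×(argon in K), and the recovery unit passes all argon, so argon in J = argon in K = 558.71 t/h.
hydrogen in J: m_A = 476×0.642 + (1−0.305)·(1−0.649)·m_A, so m_A = 305.59/0.7561 = 404.19 t/h.
K = (1−0.649)×404.19 + 558.71 = 700.59 t/h.
Recycle T = (1−0.305)×700.59 = 486.91 t/h.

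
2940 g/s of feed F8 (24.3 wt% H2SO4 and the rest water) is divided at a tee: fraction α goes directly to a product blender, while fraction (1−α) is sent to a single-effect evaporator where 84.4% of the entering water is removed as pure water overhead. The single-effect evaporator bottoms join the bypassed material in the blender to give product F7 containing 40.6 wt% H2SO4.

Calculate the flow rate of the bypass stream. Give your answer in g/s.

1093 g/s

All 2940×0.243 = 714.42 g/s of H2SO4 reaches F7, so F7 = 714.42/0.406 = 1759.7 g/s and vapour = 1180.3 g/s.
The evaporator receives (1−α)·2940 of feed at 0.757 water and removes 0.844 of that water:
0.844×0.757×(1−α)×2940 = 1180.3
(1−α) = 1180.3/1878.4 = 0.6284;  α = 0.3716.
Bypass flow = 0.3716×2940 = 1092.6 g/s.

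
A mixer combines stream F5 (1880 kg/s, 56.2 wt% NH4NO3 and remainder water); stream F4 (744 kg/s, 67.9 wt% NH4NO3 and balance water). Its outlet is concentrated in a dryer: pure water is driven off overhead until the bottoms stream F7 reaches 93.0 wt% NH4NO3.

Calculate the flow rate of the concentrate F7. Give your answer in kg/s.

1679 kg/s

NH4NO3 entering = 1880×0.562 + 744×0.679 = 1561.7 kg/s.
All NH4NO3 reports to F7, so F7 = 1561.7/0.930 = 1679.3 kg/s.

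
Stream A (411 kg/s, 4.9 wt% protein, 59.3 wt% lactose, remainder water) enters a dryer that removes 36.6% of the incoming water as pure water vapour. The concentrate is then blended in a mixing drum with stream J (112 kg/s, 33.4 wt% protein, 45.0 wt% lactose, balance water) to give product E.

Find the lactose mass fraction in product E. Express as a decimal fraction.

Vapour removed = 0.366×0.358×411 = 53.853 kg/s; concentrate = 357.15 kg/s.
lactose reaching the mixer = 243.72 (from concentrate) + 112×0.450 = 294.12 kg/s.
Product flow = 357.15 + 112 = 469.15 kg/s; lactose fraction = 0.627.

0.627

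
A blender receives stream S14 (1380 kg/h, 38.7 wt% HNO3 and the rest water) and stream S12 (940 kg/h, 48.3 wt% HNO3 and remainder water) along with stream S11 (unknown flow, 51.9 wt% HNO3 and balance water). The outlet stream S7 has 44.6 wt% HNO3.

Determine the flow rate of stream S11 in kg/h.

638.9 kg/h

Let S11 be the unknown flow. Total out = 2320 + S11.
HNO3 balance: 988.08 + 0.519·S11 = 0.446·(2320 + S11)
(0.519 − 0.446)·S11 = 0.446×2320 − 988.08 = 46.64
S11 = 46.64 / 0.073 = 638.9 kg/h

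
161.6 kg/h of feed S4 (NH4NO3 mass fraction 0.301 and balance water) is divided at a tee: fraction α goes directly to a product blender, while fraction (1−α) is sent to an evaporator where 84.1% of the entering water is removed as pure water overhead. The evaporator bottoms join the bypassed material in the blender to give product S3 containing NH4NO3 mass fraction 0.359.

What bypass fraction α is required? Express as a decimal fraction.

0.725

All 161.6×0.301 = 48.642 kg/h of NH4NO3 reaches S3, so S3 = 48.642/0.359 = 135.49 kg/h and vapour = 26.108 kg/h.
The evaporator receives (1−α)·161.6 of feed at 0.699 water and removes 0.841 of that water:
0.841×0.699×(1−α)×161.6 = 26.108
(1−α) = 26.108/94.998 = 0.2748;  α = 0.7252.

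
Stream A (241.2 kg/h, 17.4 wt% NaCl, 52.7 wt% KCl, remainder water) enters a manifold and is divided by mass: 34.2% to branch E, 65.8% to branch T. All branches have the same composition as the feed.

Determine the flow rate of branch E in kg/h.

Branch E flow = 0.342×241.2 = 82.49 kg/h.

82.49 kg/h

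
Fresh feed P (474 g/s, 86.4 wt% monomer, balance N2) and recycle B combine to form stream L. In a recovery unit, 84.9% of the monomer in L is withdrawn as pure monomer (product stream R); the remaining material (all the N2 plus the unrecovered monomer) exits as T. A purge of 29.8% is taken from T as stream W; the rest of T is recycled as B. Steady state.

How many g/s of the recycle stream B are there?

200.4 g/s

N2 enters only via P and leaves only via the purge: 474×0.136 = 0.298×(N2 in T), and the recovery unit passes all N2, so N2 in L = N2 in T = 216.32 g/s.
monomer in L: m_A = 474×0.864 + (1−0.298)·(1−0.849)·m_A, so m_A = 409.54/0.8940 = 458.09 g/s.
T = (1−0.849)×458.09 + 216.32 = 285.49 g/s.
Recycle B = (1−0.298)×285.49 = 200.42 g/s.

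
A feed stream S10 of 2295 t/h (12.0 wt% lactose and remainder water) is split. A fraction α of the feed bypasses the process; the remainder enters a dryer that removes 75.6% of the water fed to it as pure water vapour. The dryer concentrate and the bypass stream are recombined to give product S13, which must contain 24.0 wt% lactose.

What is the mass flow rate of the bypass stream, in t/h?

570.2 t/h

All 2295×0.120 = 275.4 t/h of lactose reaches S13, so S13 = 275.4/0.240 = 1147.5 t/h and vapour = 1147.5 t/h.
The evaporator receives (1−α)·2295 of feed at 0.880 water and removes 0.756 of that water:
0.756×0.880×(1−α)×2295 = 1147.5
(1−α) = 1147.5/1526.8 = 0.7516;  α = 0.2484.
Bypass flow = 0.2484×2295 = 570.16 t/h.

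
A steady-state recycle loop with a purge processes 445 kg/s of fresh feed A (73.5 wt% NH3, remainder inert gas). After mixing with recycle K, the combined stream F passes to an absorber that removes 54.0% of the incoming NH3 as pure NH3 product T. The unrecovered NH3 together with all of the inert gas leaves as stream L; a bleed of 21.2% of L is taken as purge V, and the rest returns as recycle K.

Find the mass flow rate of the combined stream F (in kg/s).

inert gas enters only via A and leaves only via the purge: 445×0.265 = 0.212×(inert gas in L), and the absorber passes all inert gas, so inert gas in F = inert gas in L = 556.25 kg/s.
NH3 in F: m_A = 445×0.735 + (1−0.212)·(1−0.540)·m_A, so m_A = 327.07/0.6375 = 513.04 kg/s.
F = 513.04 + 556.25 = 1069.3 kg/s.

1069 kg/s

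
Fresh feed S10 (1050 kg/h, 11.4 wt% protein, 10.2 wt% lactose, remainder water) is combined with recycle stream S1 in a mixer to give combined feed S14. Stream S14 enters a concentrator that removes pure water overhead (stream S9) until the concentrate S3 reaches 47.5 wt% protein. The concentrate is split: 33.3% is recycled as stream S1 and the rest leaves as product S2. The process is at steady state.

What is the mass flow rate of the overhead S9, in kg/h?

Overall protein balance (none leaves overhead): protein in fresh feed = protein in product, i.e. 1050×0.114 = (1−0.333)·S3·0.475.
S3 = 119.7/(0.475×0.667) = 377.81 kg/h.
Recycle S1 = 0.333×377.81 = 125.81 kg/h.
Combined feed S14 = 1050 + 125.81 = 1175.8 kg/h.
Overhead S9 = S14 − S3 = 1175.8 − 377.81 = 798 kg/h.

798 kg/h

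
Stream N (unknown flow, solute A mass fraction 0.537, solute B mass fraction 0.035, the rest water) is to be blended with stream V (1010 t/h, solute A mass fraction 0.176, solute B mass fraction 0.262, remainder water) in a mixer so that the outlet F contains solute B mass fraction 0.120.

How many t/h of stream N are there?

Let N be the unknown flow. Total out = 1010 + N.
solute B balance: 264.62 + 0.035·N = 0.120·(1010 + N)
(0.035 − 0.120)·N = 0.120×1010 − 264.62 = -143.42
N = -143.42 / -0.085 = 1687.3 t/h

1687 t/h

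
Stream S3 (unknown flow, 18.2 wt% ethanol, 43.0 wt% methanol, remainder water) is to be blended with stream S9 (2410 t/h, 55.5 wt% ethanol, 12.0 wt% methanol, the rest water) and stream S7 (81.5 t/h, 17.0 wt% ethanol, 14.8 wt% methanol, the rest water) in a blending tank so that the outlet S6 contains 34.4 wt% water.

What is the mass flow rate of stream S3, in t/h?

Let S3 be the unknown flow. Total out = 2491.5 + S3.
water balance: 838.83 + 0.388·S3 = 0.344·(2491.5 + S3)
(0.388 − 0.344)·S3 = 0.344×2491.5 − 838.83 = 18.243
S3 = 18.243 / 0.044 = 414.61 t/h

414.6 t/h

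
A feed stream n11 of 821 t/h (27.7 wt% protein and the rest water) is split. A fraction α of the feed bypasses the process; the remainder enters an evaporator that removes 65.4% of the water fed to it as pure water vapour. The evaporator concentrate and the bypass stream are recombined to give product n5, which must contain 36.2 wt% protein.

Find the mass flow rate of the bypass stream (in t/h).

All 821×0.277 = 227.42 t/h of protein reaches n5, so n5 = 227.42/0.362 = 628.22 t/h and vapour = 192.78 t/h.
The evaporator receives (1−α)·821 of feed at 0.723 water and removes 0.654 of that water:
0.654×0.723×(1−α)×821 = 192.78
(1−α) = 192.78/388.2 = 0.4966;  α = 0.5034.
Bypass flow = 0.5034×821 = 413.3 t/h.

413.3 t/h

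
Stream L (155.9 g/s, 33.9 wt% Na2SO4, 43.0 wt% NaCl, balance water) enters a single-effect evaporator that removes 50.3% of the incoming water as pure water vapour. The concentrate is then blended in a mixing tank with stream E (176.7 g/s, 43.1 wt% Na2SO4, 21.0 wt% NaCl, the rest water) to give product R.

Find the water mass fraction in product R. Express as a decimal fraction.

0.2586

Vapour removed = 0.503×0.231×155.9 = 18.114 g/s; concentrate = 137.79 g/s.
water reaching the mixer = 17.898 (from concentrate) + 176.7×0.359 = 81.334 g/s.
Product flow = 137.79 + 176.7 = 314.49 g/s; water fraction = 0.2586.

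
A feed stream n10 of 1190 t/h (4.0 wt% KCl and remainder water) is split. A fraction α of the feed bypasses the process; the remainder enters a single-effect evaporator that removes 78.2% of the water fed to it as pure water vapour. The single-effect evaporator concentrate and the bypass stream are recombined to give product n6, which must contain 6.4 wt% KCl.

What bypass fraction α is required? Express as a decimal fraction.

0.500

All 1190×0.040 = 47.6 t/h of KCl reaches n6, so n6 = 47.6/0.064 = 743.75 t/h and vapour = 446.25 t/h.
The evaporator receives (1−α)·1190 of feed at 0.960 water and removes 0.782 of that water:
0.782×0.960×(1−α)×1190 = 446.25
(1−α) = 446.25/893.36 = 0.4995;  α = 0.5005.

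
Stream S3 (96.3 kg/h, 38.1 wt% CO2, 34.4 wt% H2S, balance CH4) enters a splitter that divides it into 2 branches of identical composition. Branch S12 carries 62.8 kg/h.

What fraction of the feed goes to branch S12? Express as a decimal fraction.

0.652

Fraction to S12 = 62.8/96.3 = 0.6521.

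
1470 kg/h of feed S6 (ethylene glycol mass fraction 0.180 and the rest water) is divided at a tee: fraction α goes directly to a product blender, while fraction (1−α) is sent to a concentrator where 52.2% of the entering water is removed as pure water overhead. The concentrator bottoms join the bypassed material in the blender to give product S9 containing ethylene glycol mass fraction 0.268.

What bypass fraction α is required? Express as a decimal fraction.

0.233

All 1470×0.180 = 264.6 kg/h of ethylene glycol reaches S9, so S9 = 264.6/0.268 = 987.31 kg/h and vapour = 482.69 kg/h.
The evaporator receives (1−α)·1470 of feed at 0.820 water and removes 0.522 of that water:
0.522×0.820×(1−α)×1470 = 482.69
(1−α) = 482.69/629.22 = 0.7671;  α = 0.2329.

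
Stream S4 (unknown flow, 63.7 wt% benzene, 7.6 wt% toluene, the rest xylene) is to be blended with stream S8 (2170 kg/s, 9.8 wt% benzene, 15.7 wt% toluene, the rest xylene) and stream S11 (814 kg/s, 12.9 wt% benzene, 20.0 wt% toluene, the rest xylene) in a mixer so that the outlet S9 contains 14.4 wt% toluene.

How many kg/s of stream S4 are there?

Let S4 be the unknown flow. Total out = 2984 + S4.
toluene balance: 503.49 + 0.076·S4 = 0.144·(2984 + S4)
(0.076 − 0.144)·S4 = 0.144×2984 − 503.49 = -73.794
S4 = -73.794 / -0.068 = 1085.2 kg/s

1085 kg/s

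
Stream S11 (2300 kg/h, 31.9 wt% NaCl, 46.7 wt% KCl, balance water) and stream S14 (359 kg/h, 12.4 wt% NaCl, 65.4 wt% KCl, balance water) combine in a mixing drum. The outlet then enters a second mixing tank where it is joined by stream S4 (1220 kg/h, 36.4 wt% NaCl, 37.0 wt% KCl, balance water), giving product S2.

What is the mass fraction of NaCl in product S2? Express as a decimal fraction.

Overall, product flow = 3879 kg/h.
NaCl in = 2300×0.319 + 359×0.124 + 1220×0.364 = 1222.3 kg/h.
NaCl fraction in S2 = 0.3151.

0.3151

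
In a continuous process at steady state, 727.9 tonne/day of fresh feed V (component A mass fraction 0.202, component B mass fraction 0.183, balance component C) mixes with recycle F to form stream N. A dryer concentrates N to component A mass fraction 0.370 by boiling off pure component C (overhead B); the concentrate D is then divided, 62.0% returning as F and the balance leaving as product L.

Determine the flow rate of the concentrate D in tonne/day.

Overall component A balance (none leaves overhead): component A in fresh feed = component A in product, i.e. 727.9×0.202 = (1−0.620)·D·0.370.
D = 147.04/(0.370×0.380) = 1045.8 tonne/day.

1046 tonne/day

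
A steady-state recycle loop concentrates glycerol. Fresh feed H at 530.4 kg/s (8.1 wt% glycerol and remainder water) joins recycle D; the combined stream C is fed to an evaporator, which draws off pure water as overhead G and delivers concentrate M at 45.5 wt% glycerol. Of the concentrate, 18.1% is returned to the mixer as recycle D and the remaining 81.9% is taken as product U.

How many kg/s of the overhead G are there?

Overall glycerol balance (none leaves overhead): glycerol in fresh feed = glycerol in product, i.e. 530.4×0.081 = (1−0.181)·M·0.455.
M = 42.962/(0.455×0.819) = 115.29 kg/s.
Recycle D = 0.181×115.29 = 20.868 kg/s.
Combined feed C = 530.4 + 20.868 = 551.27 kg/s.
Overhead G = C − M = 551.27 − 115.29 = 435.98 kg/s.

436 kg/s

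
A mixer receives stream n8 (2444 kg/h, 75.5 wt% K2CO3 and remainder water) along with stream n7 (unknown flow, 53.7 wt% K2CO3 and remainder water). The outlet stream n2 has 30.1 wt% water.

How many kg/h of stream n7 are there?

844.8 kg/h

Let n7 be the unknown flow. Total out = 2444 + n7.
water balance: 598.78 + 0.463·n7 = 0.301·(2444 + n7)
(0.463 − 0.301)·n7 = 0.301×2444 − 598.78 = 136.86
n7 = 136.86 / 0.162 = 844.84 kg/h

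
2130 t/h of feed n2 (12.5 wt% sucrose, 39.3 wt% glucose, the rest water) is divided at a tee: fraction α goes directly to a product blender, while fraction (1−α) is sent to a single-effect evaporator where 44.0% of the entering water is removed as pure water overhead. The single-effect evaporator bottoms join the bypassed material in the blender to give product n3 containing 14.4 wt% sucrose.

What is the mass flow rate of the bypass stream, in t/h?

804.8 t/h

All 2130×0.125 = 266.25 t/h of sucrose reaches n3, so n3 = 266.25/0.144 = 1849 t/h and vapour = 281.04 t/h.
The evaporator receives (1−α)·2130 of feed at 0.482 water and removes 0.440 of that water:
0.440×0.482×(1−α)×2130 = 281.04
(1−α) = 281.04/451.73 = 0.6221;  α = 0.3779.
Bypass flow = 0.3779×2130 = 804.83 t/h.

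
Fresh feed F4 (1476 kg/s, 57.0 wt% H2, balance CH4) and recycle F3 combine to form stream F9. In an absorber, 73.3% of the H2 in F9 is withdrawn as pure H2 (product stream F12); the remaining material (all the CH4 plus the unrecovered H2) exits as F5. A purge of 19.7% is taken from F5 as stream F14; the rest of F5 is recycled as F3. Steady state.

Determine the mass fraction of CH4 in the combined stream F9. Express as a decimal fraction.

CH4 enters only via F4 and leaves only via the purge: 1476×0.430 = 0.197×(CH4 in F5), and the absorber passes all CH4, so CH4 in F9 = CH4 in F5 = 3221.7 kg/s.
H2 in F9: m_A = 1476×0.570 + (1−0.197)·(1−0.733)·m_A, so m_A = 841.32/0.7856 = 1070.9 kg/s.
F9 = 1070.9 + 3221.7 = 4292.7 kg/s.
CH4 fraction in F9 = 3221.7/4292.7 = 0.751.

0.751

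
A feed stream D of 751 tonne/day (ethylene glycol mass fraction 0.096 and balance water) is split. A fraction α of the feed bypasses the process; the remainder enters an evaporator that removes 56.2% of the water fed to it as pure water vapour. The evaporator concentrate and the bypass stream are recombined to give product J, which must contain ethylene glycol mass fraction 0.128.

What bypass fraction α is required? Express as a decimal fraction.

0.508

All 751×0.096 = 72.096 tonne/day of ethylene glycol reaches J, so J = 72.096/0.128 = 563.25 tonne/day and vapour = 187.75 tonne/day.
The evaporator receives (1−α)·751 of feed at 0.904 water and removes 0.562 of that water:
0.562×0.904×(1−α)×751 = 187.75
(1−α) = 187.75/381.54 = 0.4921;  α = 0.5079.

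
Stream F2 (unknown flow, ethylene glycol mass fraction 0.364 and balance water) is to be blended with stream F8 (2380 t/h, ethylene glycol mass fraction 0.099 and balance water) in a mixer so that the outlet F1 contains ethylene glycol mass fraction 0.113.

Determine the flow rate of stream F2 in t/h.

Let F2 be the unknown flow. Total out = 2380 + F2.
ethylene glycol balance: 235.62 + 0.364·F2 = 0.113·(2380 + F2)
(0.364 − 0.113)·F2 = 0.113×2380 − 235.62 = 33.32
F2 = 33.32 / 0.251 = 132.75 t/h

132.7 t/h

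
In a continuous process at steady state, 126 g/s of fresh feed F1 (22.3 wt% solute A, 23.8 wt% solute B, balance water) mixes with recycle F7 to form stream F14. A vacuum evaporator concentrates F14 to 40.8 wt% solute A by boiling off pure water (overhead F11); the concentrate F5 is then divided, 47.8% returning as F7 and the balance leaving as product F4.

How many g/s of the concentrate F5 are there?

131.9 g/s

Overall solute A balance (none leaves overhead): solute A in fresh feed = solute A in product, i.e. 126×0.223 = (1−0.478)·F5·0.408.
F5 = 28.098/(0.408×0.522) = 131.93 g/s.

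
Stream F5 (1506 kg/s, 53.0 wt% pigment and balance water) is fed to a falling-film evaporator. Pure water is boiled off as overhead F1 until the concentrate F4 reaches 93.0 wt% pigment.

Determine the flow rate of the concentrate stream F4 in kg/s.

pigment is conserved: 1506×0.530 = 798.18 kg/s all reports to the concentrate.
Concentrate = 798.18/(target fraction) = 858.26 kg/s.

858.3 kg/s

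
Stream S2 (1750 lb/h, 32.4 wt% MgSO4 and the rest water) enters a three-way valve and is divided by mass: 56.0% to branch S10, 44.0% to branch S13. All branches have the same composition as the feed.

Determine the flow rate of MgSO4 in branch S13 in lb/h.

249.5 lb/h

Branch S13 total = 0.440×1750 = 770 lb/h.
MgSO4 in S13 = 0.324×770 = 249.48 lb/h.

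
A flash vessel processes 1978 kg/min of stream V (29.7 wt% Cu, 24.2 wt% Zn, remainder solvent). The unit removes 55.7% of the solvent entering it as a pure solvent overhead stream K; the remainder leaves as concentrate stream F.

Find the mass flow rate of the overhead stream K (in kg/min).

507.9 kg/min

solvent entering = 1978×0.461 = 911.86 kg/min; overhead removed = 0.557×911.86 = 507.9 kg/min.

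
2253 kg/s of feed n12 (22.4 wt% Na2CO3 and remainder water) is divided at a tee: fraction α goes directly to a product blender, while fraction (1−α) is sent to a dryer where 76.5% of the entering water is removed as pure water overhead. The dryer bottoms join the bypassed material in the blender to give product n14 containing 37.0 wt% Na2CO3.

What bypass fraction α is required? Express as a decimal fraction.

All 2253×0.224 = 504.67 kg/s of Na2CO3 reaches n14, so n14 = 504.67/0.370 = 1364 kg/s and vapour = 889.02 kg/s.
The evaporator receives (1−α)·2253 of feed at 0.776 water and removes 0.765 of that water:
0.765×0.776×(1−α)×2253 = 889.02
(1−α) = 889.02/1337.5 = 0.6647;  α = 0.3353.

0.335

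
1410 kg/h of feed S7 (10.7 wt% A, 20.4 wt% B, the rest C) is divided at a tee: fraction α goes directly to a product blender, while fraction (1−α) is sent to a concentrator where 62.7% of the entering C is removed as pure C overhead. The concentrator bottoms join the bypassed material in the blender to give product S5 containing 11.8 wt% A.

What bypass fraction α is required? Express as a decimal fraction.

All 1410×0.107 = 150.87 kg/h of A reaches S5, so S5 = 150.87/0.118 = 1278.6 kg/h and vapour = 131.44 kg/h.
The evaporator receives (1−α)·1410 of feed at 0.689 C and removes 0.627 of that C:
0.627×0.689×(1−α)×1410 = 131.44
(1−α) = 131.44/609.12 = 0.2158;  α = 0.7842.

0.784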